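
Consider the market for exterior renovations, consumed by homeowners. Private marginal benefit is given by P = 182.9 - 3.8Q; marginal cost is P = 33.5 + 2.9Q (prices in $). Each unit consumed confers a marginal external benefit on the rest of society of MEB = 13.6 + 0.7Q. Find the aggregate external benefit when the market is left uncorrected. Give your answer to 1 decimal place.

Market equilibrium (private): 33.5 + 2.9Q = 182.9 - 3.8Q → Q_m = 22.2985.
Total external benefit = ∫₀^{Q_m} (13.6 + 0.7Q) dQ = 13.6×22.2985 + ½×0.7×22.2985² = 477.2877.

$477.3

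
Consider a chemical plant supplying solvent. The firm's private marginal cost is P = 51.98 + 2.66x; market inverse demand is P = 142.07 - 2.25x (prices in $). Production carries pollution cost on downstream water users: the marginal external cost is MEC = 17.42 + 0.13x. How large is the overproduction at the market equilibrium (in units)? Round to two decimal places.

Market equilibrium (private): 51.98 + 2.66x = 142.07 - 2.25x → x_m = 18.3483.
Social marginal cost = private MC + MEC = 69.40 + 2.79x.
Set SMC = demand: 69.40 + 2.79x = 142.07 - 2.25x → x* = 14.4187.
Gap = |18.3483 − 14.4187| = 3.9296.

3.93 units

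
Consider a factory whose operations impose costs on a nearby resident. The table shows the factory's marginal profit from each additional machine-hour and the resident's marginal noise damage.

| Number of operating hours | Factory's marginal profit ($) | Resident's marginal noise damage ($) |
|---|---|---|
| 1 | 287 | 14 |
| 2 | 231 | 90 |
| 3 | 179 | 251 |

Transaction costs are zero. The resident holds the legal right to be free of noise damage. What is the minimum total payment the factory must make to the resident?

Efficient level: marginal profit ≥ marginal noise damage through level 2, so k* = 2.
With the resident holding the right, the factory must at least compensate total damage at k*: 14 + 90 = 104.

$104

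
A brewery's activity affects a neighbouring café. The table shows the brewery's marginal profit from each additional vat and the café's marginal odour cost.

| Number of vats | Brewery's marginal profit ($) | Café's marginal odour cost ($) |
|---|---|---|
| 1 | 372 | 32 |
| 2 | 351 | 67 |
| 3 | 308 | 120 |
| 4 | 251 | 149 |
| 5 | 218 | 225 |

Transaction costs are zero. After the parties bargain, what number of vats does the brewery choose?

4

Bargaining reaches the level where marginal profit last exceeds marginal odour cost.
That holds through level 4 (251 ≥ 149) but not at 5 (218 < 225).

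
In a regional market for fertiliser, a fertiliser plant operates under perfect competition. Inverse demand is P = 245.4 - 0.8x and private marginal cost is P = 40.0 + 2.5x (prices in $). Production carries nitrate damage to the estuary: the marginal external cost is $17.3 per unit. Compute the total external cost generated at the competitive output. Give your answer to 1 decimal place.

Market equilibrium (private): 40.0 + 2.5x = 245.4 - 0.8x → x_m = 62.2424.
Total external cost = MEC × x_m = 17.3 × 62.2424 = 1076.7935.

$1076.8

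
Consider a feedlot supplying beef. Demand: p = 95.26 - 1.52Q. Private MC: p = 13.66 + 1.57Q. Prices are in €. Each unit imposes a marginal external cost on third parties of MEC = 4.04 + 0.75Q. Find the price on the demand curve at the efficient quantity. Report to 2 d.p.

Social marginal cost = private MC + MEC = 17.70 + 2.32Q.
Set SMC = demand: 17.70 + 2.32Q = 95.26 - 1.52Q → Q* = 20.1979.
Consumer price on the demand curve at Q*: 95.26 − 1.52×20.1979 = 64.5592.

P = €64.56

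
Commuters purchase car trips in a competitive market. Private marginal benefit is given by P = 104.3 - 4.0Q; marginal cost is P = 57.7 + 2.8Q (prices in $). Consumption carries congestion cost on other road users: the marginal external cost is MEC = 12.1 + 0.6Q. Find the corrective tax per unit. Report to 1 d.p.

Social marginal benefit = demand − MEC = 92.2 - 4.6Q.
Set SMB = MC: 92.2 - 4.6Q = 57.7 + 2.8Q → Q* = 4.6622.
The Pigouvian tax equals MEC at Q*: 12.1 + 0.6×4.6622 = 14.8973.

tax = $14.9 per unit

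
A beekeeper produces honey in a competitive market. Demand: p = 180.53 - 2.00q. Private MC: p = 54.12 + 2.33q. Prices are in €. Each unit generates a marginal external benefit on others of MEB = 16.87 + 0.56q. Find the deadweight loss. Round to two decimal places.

DWL = €146.35

Market equilibrium (private): 54.12 + 2.33q = 180.53 - 2.00q → q_m = 29.1940.
Social marginal cost = private MC − MEB = 37.25 + 1.77q.
Set SMC = demand: 37.25 + 1.77q = 180.53 - 2.00q → q* = 38.0053.
The welfare-loss triangle has base |q_m − q*| and height MEB(q_m) (the vertical gap between SMC and demand is zero at q* and MEB at q_m).
DWL = ½ × 8.8113 × 33.2186 = 146.3495.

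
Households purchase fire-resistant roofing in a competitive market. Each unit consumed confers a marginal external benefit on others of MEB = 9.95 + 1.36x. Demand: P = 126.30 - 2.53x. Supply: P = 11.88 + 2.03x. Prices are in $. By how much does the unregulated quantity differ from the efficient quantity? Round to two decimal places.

Market equilibrium (private): 11.88 + 2.03x = 126.30 - 2.53x → x_m = 25.0921.
Social marginal benefit = demand + MEB = 136.25 - 1.17x.
Set SMB = MC: 136.25 - 1.17x = 11.88 + 2.03x → x* = 38.8656.
Gap = |25.0921 − 38.8656| = 13.7735.

13.77 units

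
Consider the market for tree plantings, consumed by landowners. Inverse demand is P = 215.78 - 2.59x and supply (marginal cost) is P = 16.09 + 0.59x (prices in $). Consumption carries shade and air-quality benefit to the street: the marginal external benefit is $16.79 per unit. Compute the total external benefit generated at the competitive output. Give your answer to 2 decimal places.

Market equilibrium (private): 16.09 + 0.59x = 215.78 - 2.59x → x_m = 62.7956.
Total external benefit = MEB × x_m = 16.79 × 62.7956 = 1054.3381.

$1054.34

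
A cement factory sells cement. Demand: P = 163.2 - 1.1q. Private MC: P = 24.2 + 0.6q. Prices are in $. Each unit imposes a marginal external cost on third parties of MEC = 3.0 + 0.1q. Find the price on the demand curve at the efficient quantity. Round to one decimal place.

Social marginal cost = private MC + MEC = 27.2 + 0.7q.
Set SMC = demand: 27.2 + 0.7q = 163.2 - 1.1q → q* = 75.5556.
Consumer price on the demand curve at q*: 163.2 − 1.1×75.5556 = 80.0888.

P = $80.1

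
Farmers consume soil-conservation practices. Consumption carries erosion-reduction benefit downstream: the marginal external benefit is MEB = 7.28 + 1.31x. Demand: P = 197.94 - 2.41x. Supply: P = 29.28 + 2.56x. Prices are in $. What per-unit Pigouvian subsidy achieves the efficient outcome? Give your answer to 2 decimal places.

Social marginal benefit = demand + MEB = 205.22 - 1.10x.
Set SMB = MC: 205.22 - 1.10x = 29.28 + 2.56x → x* = 48.0710.
The Pigouvian subsidy equals MEB at x*: 7.28 + 1.31×48.0710 = 70.2530.

subsidy = $70.25 per unit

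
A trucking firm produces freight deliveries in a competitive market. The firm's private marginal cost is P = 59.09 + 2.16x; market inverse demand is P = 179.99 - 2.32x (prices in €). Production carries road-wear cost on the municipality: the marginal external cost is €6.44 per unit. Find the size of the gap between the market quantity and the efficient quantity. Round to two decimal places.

1.44 units

Market equilibrium (private): 59.09 + 2.16x = 179.99 - 2.32x → x_m = 26.9866.
Social marginal cost = private MC + MEC = 65.53 + 2.16x.
Set SMC = demand: 65.53 + 2.16x = 179.99 - 2.32x → x* = 25.5491.
Gap = |26.9866 − 25.5491| = 1.4375.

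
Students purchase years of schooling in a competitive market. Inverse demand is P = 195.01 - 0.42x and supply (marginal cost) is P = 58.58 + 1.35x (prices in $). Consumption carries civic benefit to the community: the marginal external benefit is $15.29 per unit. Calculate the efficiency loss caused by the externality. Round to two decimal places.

DWL = $66.04

Market equilibrium (private): 58.58 + 1.35x = 195.01 - 0.42x → x_m = 77.0791.
Social marginal benefit = demand + MEB = 210.30 - 0.42x.
Set SMB = MC: 210.30 - 0.42x = 58.58 + 1.35x → x* = 85.7175.
Between x* and x_m the wedge SMB − MC runs linearly from 0 to MEB(x_m), so the loss is a triangle.
DWL = ½ × 8.6384 × 15.2900 = 66.0406.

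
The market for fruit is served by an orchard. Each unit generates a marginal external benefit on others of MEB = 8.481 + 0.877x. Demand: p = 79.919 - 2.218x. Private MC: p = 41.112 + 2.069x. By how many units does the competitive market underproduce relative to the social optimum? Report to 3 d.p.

4.815 units

Market equilibrium (private): 41.112 + 2.069x = 79.919 - 2.218x → x_m = 9.0523.
Social marginal cost = private MC − MEB = 32.631 + 1.192x.
Set SMC = demand: 32.631 + 1.192x = 79.919 - 2.218x → x* = 13.8674.
Gap = |9.0523 − 13.8674| = 4.8151.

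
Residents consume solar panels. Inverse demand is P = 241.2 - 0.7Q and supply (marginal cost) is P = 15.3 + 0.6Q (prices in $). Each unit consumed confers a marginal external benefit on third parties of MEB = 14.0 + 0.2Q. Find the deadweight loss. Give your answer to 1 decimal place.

Market equilibrium (private): 15.3 + 0.6Q = 241.2 - 0.7Q → Q_m = 173.7692.
Social marginal benefit = demand + MEB = 255.2 - 0.5Q.
Set SMB = MC: 255.2 - 0.5Q = 15.3 + 0.6Q → Q* = 218.0909.
The welfare-loss triangle has base |Q_m − Q*| and height MEB(Q_m) (the vertical gap between SMB and MC is zero at Q* and MEB at Q_m).
DWL = ½ × 44.3217 × 48.7538 = 1080.4256.

DWL = $1080.4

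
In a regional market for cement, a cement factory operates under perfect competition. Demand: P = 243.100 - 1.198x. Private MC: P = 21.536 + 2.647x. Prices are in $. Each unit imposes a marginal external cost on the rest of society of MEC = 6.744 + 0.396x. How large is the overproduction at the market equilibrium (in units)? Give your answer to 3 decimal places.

6.971 units

Market equilibrium (private): 21.536 + 2.647x = 243.100 - 1.198x → x_m = 57.6239.
Social marginal cost = private MC + MEC = 28.280 + 3.043x.
Set SMC = demand: 28.280 + 3.043x = 243.100 - 1.198x → x* = 50.6531.
Gap = |57.6239 − 50.6531| = 6.9708.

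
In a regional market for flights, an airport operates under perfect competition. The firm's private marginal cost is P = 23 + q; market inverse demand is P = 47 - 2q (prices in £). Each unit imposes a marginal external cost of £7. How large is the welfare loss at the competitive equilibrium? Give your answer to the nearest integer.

Market equilibrium (private): 23 + q = 47 - 2q → q_m = 8.0000.
Social marginal cost = private MC + MEC = 30 + q.
Set SMC = demand: 30 + q = 47 - 2q → q* = 5.6667.
The welfare-loss triangle has base |q_m − q*| and height MEC(q_m) (the vertical gap between SMC and demand is zero at q* and MEC at q_m).
DWL = ½ × 2.3333 × 7.0000 = 8.1666.

DWL = £8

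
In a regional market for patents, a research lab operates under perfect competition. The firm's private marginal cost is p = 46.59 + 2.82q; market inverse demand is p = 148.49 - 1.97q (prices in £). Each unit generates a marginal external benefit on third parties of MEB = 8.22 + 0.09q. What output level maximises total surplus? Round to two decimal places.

Social marginal cost = private MC − MEB = 38.37 + 2.73q.
Set SMC = demand: 38.37 + 2.73q = 148.49 - 1.97q → q* = 23.4298.

q* = 23.43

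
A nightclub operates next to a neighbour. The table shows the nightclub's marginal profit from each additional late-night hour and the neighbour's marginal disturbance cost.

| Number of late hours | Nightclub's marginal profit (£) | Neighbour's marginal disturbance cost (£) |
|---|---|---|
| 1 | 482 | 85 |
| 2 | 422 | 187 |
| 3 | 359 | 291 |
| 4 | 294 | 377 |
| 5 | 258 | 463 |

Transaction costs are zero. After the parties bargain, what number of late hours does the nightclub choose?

Bargaining reaches the level where marginal profit last exceeds marginal disturbance cost.
That holds through level 3 (359 ≥ 291) but not at 4 (294 < 377).

3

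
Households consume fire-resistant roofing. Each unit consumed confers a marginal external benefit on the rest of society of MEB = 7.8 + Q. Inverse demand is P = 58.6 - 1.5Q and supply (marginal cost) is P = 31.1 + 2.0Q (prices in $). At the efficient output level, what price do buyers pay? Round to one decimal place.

Social marginal benefit = demand + MEB = 66.4 - 0.5Q.
Set SMB = MC: 66.4 - 0.5Q = 31.1 + 2.0Q → Q* = 14.1200.
Consumer price on the demand curve at Q*: 58.6 − 1.5×14.1200 = 37.4200.

P = $37.4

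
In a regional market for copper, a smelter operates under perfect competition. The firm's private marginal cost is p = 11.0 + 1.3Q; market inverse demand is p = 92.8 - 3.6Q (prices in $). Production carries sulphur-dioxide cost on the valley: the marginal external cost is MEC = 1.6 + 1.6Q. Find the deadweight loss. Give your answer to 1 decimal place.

Market equilibrium (private): 11.0 + 1.3Q = 92.8 - 3.6Q → Q_m = 16.6939.
Social marginal cost = private MC + MEC = 12.6 + 2.9Q.
Set SMC = demand: 12.6 + 2.9Q = 92.8 - 3.6Q → Q* = 12.3385.
Between Q* and Q_m the wedge SMC − demand runs linearly from 0 to MEC(Q_m), so the loss is a triangle.
DWL = ½ × 4.3554 × 28.3102 = 61.6511.

DWL = $61.7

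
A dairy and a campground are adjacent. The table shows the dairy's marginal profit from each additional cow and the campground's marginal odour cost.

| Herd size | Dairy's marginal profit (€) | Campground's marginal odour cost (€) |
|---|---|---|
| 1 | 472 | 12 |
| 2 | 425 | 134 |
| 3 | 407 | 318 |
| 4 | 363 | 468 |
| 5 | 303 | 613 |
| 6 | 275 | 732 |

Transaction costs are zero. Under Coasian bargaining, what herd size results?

Bargaining reaches the level where marginal profit last exceeds marginal odour cost.
That holds through level 3 (407 ≥ 318) but not at 4 (363 < 468).

3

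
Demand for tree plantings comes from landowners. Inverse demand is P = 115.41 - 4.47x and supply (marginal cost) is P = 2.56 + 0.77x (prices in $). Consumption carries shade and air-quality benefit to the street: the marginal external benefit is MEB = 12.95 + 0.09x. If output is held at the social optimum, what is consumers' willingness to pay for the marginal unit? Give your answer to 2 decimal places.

P = $6.22

Social marginal benefit = demand + MEB = 128.36 - 4.38x.
Set SMB = MC: 128.36 - 4.38x = 2.56 + 0.77x → x* = 24.4272.
Consumer price on the demand curve at x*: 115.41 − 4.47×24.4272 = 6.2204.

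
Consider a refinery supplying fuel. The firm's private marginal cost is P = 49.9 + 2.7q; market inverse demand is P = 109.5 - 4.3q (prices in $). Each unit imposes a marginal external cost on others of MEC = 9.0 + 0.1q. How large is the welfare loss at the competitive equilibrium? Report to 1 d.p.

DWL = $6.8

Market equilibrium (private): 49.9 + 2.7q = 109.5 - 4.3q → q_m = 8.5143.
Social marginal cost = private MC + MEC = 58.9 + 2.8q.
Set SMC = demand: 58.9 + 2.8q = 109.5 - 4.3q → q* = 7.1268.
Between q* and q_m the wedge SMC − demand runs linearly from 0 to MEC(q_m), so the loss is a triangle.
DWL = ½ × 1.3875 × 9.8514 = 6.8344.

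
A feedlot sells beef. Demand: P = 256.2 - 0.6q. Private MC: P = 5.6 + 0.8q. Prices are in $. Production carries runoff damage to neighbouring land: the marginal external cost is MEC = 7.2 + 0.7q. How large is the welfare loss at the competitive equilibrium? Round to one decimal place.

Market equilibrium (private): 5.6 + 0.8q = 256.2 - 0.6q → q_m = 179.0000.
Social marginal cost = private MC + MEC = 12.8 + 1.5q.
Set SMC = demand: 12.8 + 1.5q = 256.2 - 0.6q → q* = 115.9048.
Height of the DWL triangle at q_m is SMC(q_m) − demand(q_m) = MEC(q_m) = 132.5000.
DWL = ½ × 63.0952 × 132.5000 = 4180.0570.

DWL = $4180.1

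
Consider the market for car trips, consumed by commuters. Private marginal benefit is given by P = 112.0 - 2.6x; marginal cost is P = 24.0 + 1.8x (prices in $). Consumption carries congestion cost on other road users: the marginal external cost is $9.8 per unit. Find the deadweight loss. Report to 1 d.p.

Market equilibrium (private): 24.0 + 1.8x = 112.0 - 2.6x → x_m = 20.0000.
Social marginal benefit = demand − MEC = 102.2 - 2.6x.
Set SMB = MC: 102.2 - 2.6x = 24.0 + 1.8x → x* = 17.7727.
Between x* and x_m the wedge MC − SMB runs linearly from 0 to MEC(x_m), so the loss is a triangle.
DWL = ½ × 2.2273 × 9.8000 = 10.9138.

DWL = $10.9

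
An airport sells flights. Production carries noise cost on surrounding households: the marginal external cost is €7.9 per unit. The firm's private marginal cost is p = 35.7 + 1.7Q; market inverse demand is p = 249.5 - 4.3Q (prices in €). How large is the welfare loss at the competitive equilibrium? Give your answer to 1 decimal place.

DWL = €5.2

Market equilibrium (private): 35.7 + 1.7Q = 249.5 - 4.3Q → Q_m = 35.6333.
Social marginal cost = private MC + MEC = 43.6 + 1.7Q.
Set SMC = demand: 43.6 + 1.7Q = 249.5 - 4.3Q → Q* = 34.3167.
Height of the DWL triangle at Q_m is SMC(Q_m) − demand(Q_m) = MEC(Q_m) = 7.9000.
DWL = ½ × 1.3166 × 7.9000 = 5.2006.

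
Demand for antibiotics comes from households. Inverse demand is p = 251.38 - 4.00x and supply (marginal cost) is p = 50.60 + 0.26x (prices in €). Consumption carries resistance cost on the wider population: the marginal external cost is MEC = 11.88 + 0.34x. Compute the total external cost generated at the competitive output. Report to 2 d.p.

Market equilibrium (private): 50.60 + 0.26x = 251.38 - 4.00x → x_m = 47.1315.
Total external cost = ∫₀^{x_m} (11.88 + 0.34x) dx = 11.88×47.1315 + ½×0.34×47.1315² = 937.5565.

€937.56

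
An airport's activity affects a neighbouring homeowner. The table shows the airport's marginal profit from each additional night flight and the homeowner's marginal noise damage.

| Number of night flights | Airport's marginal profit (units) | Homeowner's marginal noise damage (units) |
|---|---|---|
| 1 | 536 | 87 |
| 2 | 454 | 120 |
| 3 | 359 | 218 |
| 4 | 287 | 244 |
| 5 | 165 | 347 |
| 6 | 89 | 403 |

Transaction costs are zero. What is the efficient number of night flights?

Bargaining reaches the level where marginal profit last exceeds marginal noise damage.
That holds through level 4 (287 ≥ 244) but not at 5 (165 < 347).

4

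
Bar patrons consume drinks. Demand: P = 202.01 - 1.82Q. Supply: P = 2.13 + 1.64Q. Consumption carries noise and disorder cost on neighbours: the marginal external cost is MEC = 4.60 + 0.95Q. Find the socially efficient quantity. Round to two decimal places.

Social marginal benefit = demand − MEC = 197.41 - 2.77Q.
Set SMB = MC: 197.41 - 2.77Q = 2.13 + 1.64Q → Q* = 44.2812.

Q* = 44.28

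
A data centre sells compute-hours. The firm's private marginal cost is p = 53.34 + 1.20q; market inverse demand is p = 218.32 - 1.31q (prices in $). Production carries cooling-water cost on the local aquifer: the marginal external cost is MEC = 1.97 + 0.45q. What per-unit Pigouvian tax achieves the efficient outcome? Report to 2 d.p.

tax = $26.75 per unit

Social marginal cost = private MC + MEC = 55.31 + 1.65q.
Set SMC = demand: 55.31 + 1.65q = 218.32 - 1.31q → q* = 55.0709.
The Pigouvian tax equals MEC at q*: 1.97 + 0.45×55.0709 = 26.7519.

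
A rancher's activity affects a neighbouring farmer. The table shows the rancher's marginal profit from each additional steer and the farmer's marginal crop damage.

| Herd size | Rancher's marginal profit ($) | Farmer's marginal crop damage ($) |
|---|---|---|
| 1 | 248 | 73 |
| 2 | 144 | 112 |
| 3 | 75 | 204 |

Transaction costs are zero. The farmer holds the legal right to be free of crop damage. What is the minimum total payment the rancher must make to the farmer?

Efficient level: marginal profit ≥ marginal crop damage through level 2, so k* = 2.
With the farmer holding the right, the rancher must at least compensate total damage at k*: 73 + 112 = 185.

$185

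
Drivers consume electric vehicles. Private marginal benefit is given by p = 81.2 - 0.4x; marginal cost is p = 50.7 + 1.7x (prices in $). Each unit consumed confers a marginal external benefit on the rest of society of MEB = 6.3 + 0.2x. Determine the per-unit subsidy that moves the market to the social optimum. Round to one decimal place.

Social marginal benefit = demand + MEB = 87.5 - 0.2x.
Set SMB = MC: 87.5 - 0.2x = 50.7 + 1.7x → x* = 19.3684.
The Pigouvian subsidy equals MEB at x*: 6.3 + 0.2×19.3684 = 10.1737.

subsidy = $10.2 per unit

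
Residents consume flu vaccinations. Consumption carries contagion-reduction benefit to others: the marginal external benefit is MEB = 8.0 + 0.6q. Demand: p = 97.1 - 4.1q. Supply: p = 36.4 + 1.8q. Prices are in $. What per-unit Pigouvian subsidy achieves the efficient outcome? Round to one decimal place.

Social marginal benefit = demand + MEB = 105.1 - 3.5q.
Set SMB = MC: 105.1 - 3.5q = 36.4 + 1.8q → q* = 12.9623.
The Pigouvian subsidy equals MEB at q*: 8.0 + 0.6×12.9623 = 15.7774.

subsidy = $15.8 per unit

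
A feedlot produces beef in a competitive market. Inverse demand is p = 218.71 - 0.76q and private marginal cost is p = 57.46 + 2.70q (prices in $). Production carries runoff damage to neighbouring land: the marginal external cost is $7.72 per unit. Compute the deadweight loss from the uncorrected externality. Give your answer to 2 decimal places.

DWL = $8.61

Market equilibrium (private): 57.46 + 2.70q = 218.71 - 0.76q → q_m = 46.6040.
Social marginal cost = private MC + MEC = 65.18 + 2.70q.
Set SMC = demand: 65.18 + 2.70q = 218.71 - 0.76q → q* = 44.3728.
Between q* and q_m the wedge SMC − demand runs linearly from 0 to MEC(q_m), so the loss is a triangle.
DWL = ½ × 2.2312 × 7.7200 = 8.6124.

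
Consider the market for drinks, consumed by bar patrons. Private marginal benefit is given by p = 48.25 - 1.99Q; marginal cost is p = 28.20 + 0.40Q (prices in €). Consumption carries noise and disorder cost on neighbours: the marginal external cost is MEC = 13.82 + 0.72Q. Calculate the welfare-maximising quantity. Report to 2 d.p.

Social marginal benefit = demand − MEC = 34.43 - 2.71Q.
Set SMB = MC: 34.43 - 2.71Q = 28.20 + 0.40Q → Q* = 2.0032.

Q* = 2.00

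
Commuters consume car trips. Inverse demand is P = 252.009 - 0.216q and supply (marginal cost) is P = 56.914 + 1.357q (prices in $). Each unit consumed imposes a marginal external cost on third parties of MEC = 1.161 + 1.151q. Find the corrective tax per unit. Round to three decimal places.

Social marginal benefit = demand − MEC = 250.848 - 1.367q.
Set SMB = MC: 250.848 - 1.367q = 56.914 + 1.357q → q* = 71.1946.
The Pigouvian tax equals MEC at q*: 1.161 + 1.151×71.1946 = 83.1060.

tax = $83.106 per unit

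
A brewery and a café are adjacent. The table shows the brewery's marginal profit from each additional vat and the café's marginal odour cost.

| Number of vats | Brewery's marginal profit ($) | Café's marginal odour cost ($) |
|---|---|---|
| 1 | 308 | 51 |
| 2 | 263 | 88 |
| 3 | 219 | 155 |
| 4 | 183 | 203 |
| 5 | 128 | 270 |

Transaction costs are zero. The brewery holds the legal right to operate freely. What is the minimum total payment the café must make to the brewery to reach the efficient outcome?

Left alone the brewery would choose level 5 (marginal profit stays positive).
Efficient level: k* = 3 (marginal profit ≥ marginal odour cost through 3).
The café must at least cover the brewery's forgone profit from cutting 5→3: 183 + 128 = 311.

$311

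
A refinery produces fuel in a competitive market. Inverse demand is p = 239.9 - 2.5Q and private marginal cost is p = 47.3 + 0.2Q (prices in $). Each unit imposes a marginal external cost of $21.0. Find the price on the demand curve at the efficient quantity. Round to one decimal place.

P = $81.0

Social marginal cost = private MC + MEC = 68.3 + 0.2Q.
Set SMC = demand: 68.3 + 0.2Q = 239.9 - 2.5Q → Q* = 63.5556.
Consumer price on the demand curve at Q*: 239.9 − 2.5×63.5556 = 81.0110.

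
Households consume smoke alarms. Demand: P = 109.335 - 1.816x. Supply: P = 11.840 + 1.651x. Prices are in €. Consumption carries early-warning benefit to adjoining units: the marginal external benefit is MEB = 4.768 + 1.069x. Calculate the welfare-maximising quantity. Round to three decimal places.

Social marginal benefit = demand + MEB = 114.103 - 0.747x.
Set SMB = MC: 114.103 - 0.747x = 11.840 + 1.651x → x* = 42.6451.

x* = 42.645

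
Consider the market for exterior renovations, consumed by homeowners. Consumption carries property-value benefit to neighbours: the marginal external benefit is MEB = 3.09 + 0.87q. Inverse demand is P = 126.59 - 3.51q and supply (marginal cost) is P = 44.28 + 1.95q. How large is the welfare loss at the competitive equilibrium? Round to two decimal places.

DWL = 28.61

Market equilibrium (private): 44.28 + 1.95q = 126.59 - 3.51q → q_m = 15.0751.
Social marginal benefit = demand + MEB = 129.68 - 2.64q.
Set SMB = MC: 129.68 - 2.64q = 44.28 + 1.95q → q* = 18.6057.
Height of the DWL triangle at q_m is SMB(q_m) − MC(q_m) = MEB(q_m) = 16.2053.
DWL = ½ × 3.5306 × 16.2053 = 28.6072.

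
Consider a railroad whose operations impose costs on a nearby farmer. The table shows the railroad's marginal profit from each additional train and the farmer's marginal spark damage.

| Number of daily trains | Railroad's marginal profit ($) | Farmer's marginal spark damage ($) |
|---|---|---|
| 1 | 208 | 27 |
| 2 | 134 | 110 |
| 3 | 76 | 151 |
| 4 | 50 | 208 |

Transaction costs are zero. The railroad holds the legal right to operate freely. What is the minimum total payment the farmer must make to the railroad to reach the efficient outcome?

Left alone the railroad would choose level 4 (marginal profit stays positive).
Efficient level: k* = 2 (marginal profit ≥ marginal spark damage through 2).
The farmer must at least cover the railroad's forgone profit from cutting 4→2: 76 + 50 = 126.

$126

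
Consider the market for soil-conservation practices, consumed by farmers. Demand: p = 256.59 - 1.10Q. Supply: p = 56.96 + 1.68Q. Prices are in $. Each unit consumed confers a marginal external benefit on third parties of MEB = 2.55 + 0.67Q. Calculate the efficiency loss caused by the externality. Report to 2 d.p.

DWL = $608.21

Market equilibrium (private): 56.96 + 1.68Q = 256.59 - 1.10Q → Q_m = 71.8094.
Social marginal benefit = demand + MEB = 259.14 - 0.43Q.
Set SMB = MC: 259.14 - 0.43Q = 56.96 + 1.68Q → Q* = 95.8199.
The loss is the area between SMB and MC from Q* to Q_m; with linear curves that's a triangle of height MEB(Q_m).
DWL = ½ × 24.0105 × 50.6623 = 608.2136.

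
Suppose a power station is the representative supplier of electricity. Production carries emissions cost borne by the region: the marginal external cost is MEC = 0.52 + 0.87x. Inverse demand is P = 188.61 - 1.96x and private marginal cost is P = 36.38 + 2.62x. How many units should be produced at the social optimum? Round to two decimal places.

Social marginal cost = private MC + MEC = 36.90 + 3.49x.
Set SMC = demand: 36.90 + 3.49x = 188.61 - 1.96x → x* = 27.8367.

x* = 27.84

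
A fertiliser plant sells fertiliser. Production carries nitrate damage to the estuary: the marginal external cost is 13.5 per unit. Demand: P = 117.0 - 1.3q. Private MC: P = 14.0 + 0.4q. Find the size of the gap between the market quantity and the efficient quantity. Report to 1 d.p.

7.9 units

Market equilibrium (private): 14.0 + 0.4q = 117.0 - 1.3q → q_m = 60.5882.
Social marginal cost = private MC + MEC = 27.5 + 0.4q.
Set SMC = demand: 27.5 + 0.4q = 117.0 - 1.3q → q* = 52.6471.
Gap = |60.5882 − 52.6471| = 7.9411.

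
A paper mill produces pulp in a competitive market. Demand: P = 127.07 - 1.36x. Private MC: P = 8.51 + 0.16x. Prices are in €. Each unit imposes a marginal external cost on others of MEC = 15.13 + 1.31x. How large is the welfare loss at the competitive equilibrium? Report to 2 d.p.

DWL = €2431.38

Market equilibrium (private): 8.51 + 0.16x = 127.07 - 1.36x → x_m = 78.0000.
Social marginal cost = private MC + MEC = 23.64 + 1.47x.
Set SMC = demand: 23.64 + 1.47x = 127.07 - 1.36x → x* = 36.5477.
Height of the DWL triangle at x_m is SMC(x_m) − demand(x_m) = MEC(x_m) = 117.3100.
DWL = ½ × 41.4523 × 117.3100 = 2431.3847.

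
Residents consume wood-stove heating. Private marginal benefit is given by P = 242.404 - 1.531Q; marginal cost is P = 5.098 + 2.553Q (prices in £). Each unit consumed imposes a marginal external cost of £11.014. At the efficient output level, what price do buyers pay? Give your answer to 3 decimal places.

Social marginal benefit = demand − MEC = 231.390 - 1.531Q.
Set SMB = MC: 231.390 - 1.531Q = 5.098 + 2.553Q → Q* = 55.4094.
Consumer price on the demand curve at Q*: 242.404 − 1.531×55.4094 = 157.5722.

P = £157.572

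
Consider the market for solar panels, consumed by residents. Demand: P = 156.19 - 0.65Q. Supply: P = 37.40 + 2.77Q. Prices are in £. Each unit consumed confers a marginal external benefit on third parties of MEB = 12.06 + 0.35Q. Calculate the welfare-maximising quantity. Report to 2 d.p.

Q* = 42.62

Social marginal benefit = demand + MEB = 168.25 - 0.30Q.
Set SMB = MC: 168.25 - 0.30Q = 37.40 + 2.77Q → Q* = 42.6221.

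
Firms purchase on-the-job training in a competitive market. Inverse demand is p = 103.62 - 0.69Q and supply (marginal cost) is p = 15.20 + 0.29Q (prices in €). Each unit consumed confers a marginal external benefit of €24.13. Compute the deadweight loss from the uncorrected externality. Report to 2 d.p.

DWL = €297.07

Market equilibrium (private): 15.20 + 0.29Q = 103.62 - 0.69Q → Q_m = 90.2245.
Social marginal benefit = demand + MEB = 127.75 - 0.69Q.
Set SMB = MC: 127.75 - 0.69Q = 15.20 + 0.29Q → Q* = 114.8469.
The welfare-loss triangle has base |Q_m − Q*| and height MEB(Q_m) (the vertical gap between SMB and MC is zero at Q* and MEB at Q_m).
DWL = ½ × 24.6224 × 24.1300 = 297.0693.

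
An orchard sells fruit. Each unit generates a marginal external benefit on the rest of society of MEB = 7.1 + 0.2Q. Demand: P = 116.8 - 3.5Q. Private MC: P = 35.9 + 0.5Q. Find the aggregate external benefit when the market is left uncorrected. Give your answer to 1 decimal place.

Market equilibrium (private): 35.9 + 0.5Q = 116.8 - 3.5Q → Q_m = 20.2250.
Total external benefit = ∫₀^{Q_m} (7.1 + 0.2Q) dQ = 7.1×20.2250 + ½×0.2×20.2250² = 184.5026.

184.5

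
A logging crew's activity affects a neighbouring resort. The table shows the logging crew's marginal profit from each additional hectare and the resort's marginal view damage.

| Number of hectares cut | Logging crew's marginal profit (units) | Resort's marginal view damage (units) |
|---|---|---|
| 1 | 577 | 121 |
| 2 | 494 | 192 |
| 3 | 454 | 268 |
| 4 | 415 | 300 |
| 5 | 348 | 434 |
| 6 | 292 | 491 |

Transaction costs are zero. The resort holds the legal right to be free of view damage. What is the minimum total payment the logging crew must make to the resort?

Efficient level: marginal profit ≥ marginal view damage through level 4, so k* = 4.
With the resort holding the right, the logging crew must at least compensate total damage at k*: 121 + 192 + 268 + 300 = 881.

881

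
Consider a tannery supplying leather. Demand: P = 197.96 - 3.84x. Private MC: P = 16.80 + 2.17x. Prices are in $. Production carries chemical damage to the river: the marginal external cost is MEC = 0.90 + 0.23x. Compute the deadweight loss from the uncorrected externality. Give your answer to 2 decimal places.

Market equilibrium (private): 16.80 + 2.17x = 197.96 - 3.84x → x_m = 30.1431.
Social marginal cost = private MC + MEC = 17.70 + 2.40x.
Set SMC = demand: 17.70 + 2.40x = 197.96 - 3.84x → x* = 28.8878.
Height of the DWL triangle at x_m is SMC(x_m) − demand(x_m) = MEC(x_m) = 7.8329.
DWL = ½ × 1.2553 × 7.8329 = 4.9163.

DWL = $4.92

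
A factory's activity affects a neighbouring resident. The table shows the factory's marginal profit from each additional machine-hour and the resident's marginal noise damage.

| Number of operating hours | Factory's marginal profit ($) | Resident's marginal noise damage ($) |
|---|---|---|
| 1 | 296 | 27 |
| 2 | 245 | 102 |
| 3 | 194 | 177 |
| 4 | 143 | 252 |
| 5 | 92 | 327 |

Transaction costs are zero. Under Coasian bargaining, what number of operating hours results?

Bargaining reaches the level where marginal profit last exceeds marginal noise damage.
That holds through level 3 (194 ≥ 177) but not at 4 (143 < 252).

3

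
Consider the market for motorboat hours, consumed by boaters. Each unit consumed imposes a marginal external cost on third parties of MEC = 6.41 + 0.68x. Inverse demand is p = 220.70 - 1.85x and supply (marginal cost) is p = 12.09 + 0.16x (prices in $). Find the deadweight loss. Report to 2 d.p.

Market equilibrium (private): 12.09 + 0.16x = 220.70 - 1.85x → x_m = 103.7861.
Social marginal benefit = demand − MEC = 214.29 - 2.53x.
Set SMB = MC: 214.29 - 2.53x = 12.09 + 0.16x → x* = 75.1673.
Height of the DWL triangle at x_m is MC(x_m) − SMB(x_m) = MEC(x_m) = 76.9845.
DWL = ½ × 28.6188 × 76.9845 = 1101.6020.

DWL = $1101.60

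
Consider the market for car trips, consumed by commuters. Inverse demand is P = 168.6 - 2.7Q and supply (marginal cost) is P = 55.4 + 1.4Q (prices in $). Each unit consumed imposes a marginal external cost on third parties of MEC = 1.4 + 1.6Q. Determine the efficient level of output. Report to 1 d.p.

Q* = 19.6

Social marginal benefit = demand − MEC = 167.2 - 4.3Q.
Set SMB = MC: 167.2 - 4.3Q = 55.4 + 1.4Q → Q* = 19.6140.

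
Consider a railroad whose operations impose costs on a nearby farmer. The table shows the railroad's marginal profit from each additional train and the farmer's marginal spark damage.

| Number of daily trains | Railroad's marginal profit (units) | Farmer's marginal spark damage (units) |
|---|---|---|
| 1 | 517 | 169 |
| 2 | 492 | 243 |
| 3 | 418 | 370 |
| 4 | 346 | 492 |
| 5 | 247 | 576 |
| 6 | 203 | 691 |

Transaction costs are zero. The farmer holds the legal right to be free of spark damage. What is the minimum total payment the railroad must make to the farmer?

782

Efficient level: marginal profit ≥ marginal spark damage through level 3, so k* = 3.
With the farmer holding the right, the railroad must at least compensate total damage at k*: 169 + 243 + 370 = 782.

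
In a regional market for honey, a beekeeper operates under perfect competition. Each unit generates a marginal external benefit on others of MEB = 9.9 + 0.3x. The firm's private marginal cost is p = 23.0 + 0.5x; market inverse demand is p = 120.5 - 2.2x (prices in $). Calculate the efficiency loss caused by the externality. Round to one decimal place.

DWL = $89.6

Market equilibrium (private): 23.0 + 0.5x = 120.5 - 2.2x → x_m = 36.1111.
Social marginal cost = private MC − MEB = 13.1 + 0.2x.
Set SMC = demand: 13.1 + 0.2x = 120.5 - 2.2x → x* = 44.7500.
The loss is the area between SMC and demand from x* to x_m; with linear curves that's a triangle of height MEB(x_m).
DWL = ½ × 8.6389 × 20.7333 = 89.5565.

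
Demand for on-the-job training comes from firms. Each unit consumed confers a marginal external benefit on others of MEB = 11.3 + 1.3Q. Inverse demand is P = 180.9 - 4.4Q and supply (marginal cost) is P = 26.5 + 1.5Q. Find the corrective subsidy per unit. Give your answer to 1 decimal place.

subsidy = 58.1 per unit

Social marginal benefit = demand + MEB = 192.2 - 3.1Q.
Set SMB = MC: 192.2 - 3.1Q = 26.5 + 1.5Q → Q* = 36.0217.
The Pigouvian subsidy equals MEB at Q*: 11.3 + 1.3×36.0217 = 58.1282.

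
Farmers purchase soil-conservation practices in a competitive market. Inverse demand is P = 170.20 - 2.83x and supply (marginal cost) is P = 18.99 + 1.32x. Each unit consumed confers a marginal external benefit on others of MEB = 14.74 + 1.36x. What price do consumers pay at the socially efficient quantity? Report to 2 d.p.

P = 1.87

Social marginal benefit = demand + MEB = 184.94 - 1.47x.
Set SMB = MC: 184.94 - 1.47x = 18.99 + 1.32x → x* = 59.4803.
Consumer price on the demand curve at x*: 170.20 − 2.83×59.4803 = 1.8708.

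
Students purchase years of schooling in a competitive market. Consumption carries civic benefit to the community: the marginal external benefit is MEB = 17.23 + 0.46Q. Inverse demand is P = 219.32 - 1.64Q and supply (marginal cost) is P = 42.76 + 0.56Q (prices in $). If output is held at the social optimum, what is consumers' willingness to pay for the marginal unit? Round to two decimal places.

Social marginal benefit = demand + MEB = 236.55 - 1.18Q.
Set SMB = MC: 236.55 - 1.18Q = 42.76 + 0.56Q → Q* = 111.3736.
Consumer price on the demand curve at Q*: 219.32 − 1.64×111.3736 = 36.6673.

P = $36.67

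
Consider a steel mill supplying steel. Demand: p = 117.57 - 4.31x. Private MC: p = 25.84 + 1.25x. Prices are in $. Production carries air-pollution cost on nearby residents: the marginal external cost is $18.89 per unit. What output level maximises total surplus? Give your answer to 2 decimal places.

Social marginal cost = private MC + MEC = 44.73 + 1.25x.
Set SMC = demand: 44.73 + 1.25x = 117.57 - 4.31x → x* = 13.1007.

x* = 13.10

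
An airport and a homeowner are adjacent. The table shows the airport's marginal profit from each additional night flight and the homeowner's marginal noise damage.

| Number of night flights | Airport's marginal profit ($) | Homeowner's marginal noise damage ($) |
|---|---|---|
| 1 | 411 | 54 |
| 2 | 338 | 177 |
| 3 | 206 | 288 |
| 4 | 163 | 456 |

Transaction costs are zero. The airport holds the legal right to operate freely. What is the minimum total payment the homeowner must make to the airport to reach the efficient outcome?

$369

Left alone the airport would choose level 4 (marginal profit stays positive).
Efficient level: k* = 2 (marginal profit ≥ marginal noise damage through 2).
The homeowner must at least cover the airport's forgone profit from cutting 4→2: 206 + 163 = 369.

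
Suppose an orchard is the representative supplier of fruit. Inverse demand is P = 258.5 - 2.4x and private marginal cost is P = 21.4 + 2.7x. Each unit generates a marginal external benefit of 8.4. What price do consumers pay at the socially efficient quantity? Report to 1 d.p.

Social marginal cost = private MC − MEB = 13.0 + 2.7x.
Set SMC = demand: 13.0 + 2.7x = 258.5 - 2.4x → x* = 48.1373.
Consumer price on the demand curve at x*: 258.5 − 2.4×48.1373 = 142.9705.

P = 143.0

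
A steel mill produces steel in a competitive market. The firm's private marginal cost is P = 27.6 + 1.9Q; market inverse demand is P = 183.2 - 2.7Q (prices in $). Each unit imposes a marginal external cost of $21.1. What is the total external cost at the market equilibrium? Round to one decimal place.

$713.7

Market equilibrium (private): 27.6 + 1.9Q = 183.2 - 2.7Q → Q_m = 33.8261.
Total external cost = MEC × Q_m = 21.1 × 33.8261 = 713.7307.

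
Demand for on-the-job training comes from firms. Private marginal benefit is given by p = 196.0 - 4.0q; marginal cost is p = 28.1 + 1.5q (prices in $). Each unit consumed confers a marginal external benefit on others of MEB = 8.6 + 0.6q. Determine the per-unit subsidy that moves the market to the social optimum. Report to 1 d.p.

Social marginal benefit = demand + MEB = 204.6 - 3.4q.
Set SMB = MC: 204.6 - 3.4q = 28.1 + 1.5q → q* = 36.0204.
The Pigouvian subsidy equals MEB at q*: 8.6 + 0.6×36.0204 = 30.2122.

subsidy = $30.2 per unit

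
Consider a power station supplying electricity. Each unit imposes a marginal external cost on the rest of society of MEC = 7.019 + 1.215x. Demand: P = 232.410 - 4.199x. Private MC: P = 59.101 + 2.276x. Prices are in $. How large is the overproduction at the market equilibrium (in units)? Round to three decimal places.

5.142 units

Market equilibrium (private): 59.101 + 2.276x = 232.410 - 4.199x → x_m = 26.7659.
Social marginal cost = private MC + MEC = 66.120 + 3.491x.
Set SMC = demand: 66.120 + 3.491x = 232.410 - 4.199x → x* = 21.6242.
Gap = |26.7659 − 21.6242| = 5.1417.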